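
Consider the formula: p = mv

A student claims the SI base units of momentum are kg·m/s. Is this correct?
Units of each symbol in p = mv:
  m (mass): kg
  v (velocity): m/s

Multiplying the contributions: [kg] · [m/s]
Adding exponents of each base unit: kg: 1, m: 1, s: -1
SI base units of momentum: kg·m/s

The claimed units kg·m/s match the derived units, so the claim is correct.

Answer: Yes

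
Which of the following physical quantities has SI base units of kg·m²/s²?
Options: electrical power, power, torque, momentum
Checking the SI base units of each option:
  electrical power (P = IV): kg·m²/s³  ✗
  power (P = W/t): kg·m²/s³  ✗
  torque (τ = Fr): kg·m²/s²  ✓ matches
  momentum (p = mv): kg·m/s  ✗

Only torque has units kg·m²/s².

Answer: torque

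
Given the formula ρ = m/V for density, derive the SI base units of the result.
Units of each symbol in ρ = m/V:
  m (mass): kg
  V (volume): m³  → in the denominator, contributes 1/m³

Multiplying the contributions: [kg] · [1/m³]
Adding exponents of each base unit: kg: 1, m: -3
SI base units of density: kg/m³

Answer: kg/m³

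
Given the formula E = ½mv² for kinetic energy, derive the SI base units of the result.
Units of each symbol in E = ½mv²:
  m (mass): kg
  v (speed): m/s  → to the power 2, contributes m²/s²
  The factor ½ is dimensionless.

Multiplying the contributions: [kg] · [m²/s²]
Adding exponents of each base unit: kg: 1, m: 2, s: -2
SI base units of kinetic energy: kg·m²/s²

Answer: kg·m²/s²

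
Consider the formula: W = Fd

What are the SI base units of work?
Units of each symbol in W = Fd:
  F (force): kg·m/s²
  d (displacement): m

Multiplying the contributions: [kg·m/s²] · [m]
Adding exponents of each base unit: kg: 1, m: 2, s: -2
SI base units of work: kg·m²/s²

Answer: kg·m²/s²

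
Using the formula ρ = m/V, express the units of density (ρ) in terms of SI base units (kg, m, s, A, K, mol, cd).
Units of each symbol in ρ = m/V:
  m (mass): kg
  V (volume): m³  → in the denominator, contributes 1/m³

Multiplying the contributions: [kg] · [1/m³]
Adding exponents of each base unit: kg: 1, m: -3
SI base units of density: kg/m³

Answer: kg/m³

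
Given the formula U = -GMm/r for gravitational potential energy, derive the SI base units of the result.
Units of each symbol in U = -GMm/r:
  G (gravitational constant): m³/(kg·s²)
  M (mass): kg
  m (mass): kg
  r (distance): m  → in the denominator, contributes 1/m
  The minus sign does not affect the units.

Multiplying the contributions: [m³/(kg·s²)] · [kg] · [kg] · [1/m]
Adding exponents of each base unit: kg: 1, m: 2, s: -2
SI base units of gravitational potential energy: kg·m²/s²

Answer: kg·m²/s²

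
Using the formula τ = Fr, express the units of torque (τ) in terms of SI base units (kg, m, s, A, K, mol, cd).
Units of each symbol in τ = Fr:
  F (force): kg·m/s²
  r (lever arm): m

Multiplying the contributions: [kg·m/s²] · [m]
Adding exponents of each base unit: kg: 1, m: 2, s: -2
SI base units of torque: kg·m²/s²

Answer: kg·m²/s²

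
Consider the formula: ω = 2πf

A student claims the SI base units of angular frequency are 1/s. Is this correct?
Units of each symbol in ω = 2πf:
  f (frequency): 1/s
  The factor 2π is dimensionless.

Multiplying the contributions: [1/s]
Adding exponents of each base unit: s: -1
SI base units of angular frequency: 1/s

The claimed units 1/s match the derived units, so the claim is correct.

Answer: Yes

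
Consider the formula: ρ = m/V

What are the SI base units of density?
Units of each symbol in ρ = m/V:
  m (mass): kg
  V (volume): m³  → in the denominator, contributes 1/m³

Multiplying the contributions: [kg] · [1/m³]
Adding exponents of each base unit: kg: 1, m: -3
SI base units of density: kg/m³

Answer: kg/m³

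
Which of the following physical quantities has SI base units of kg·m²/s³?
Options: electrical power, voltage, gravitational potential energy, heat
Checking the SI base units of each option:
  electrical power (P = IV): kg·m²/s³  ✓ matches
  voltage (V = IR): kg·m²/(s³·A)  ✗
  gravitational potential energy (U = -GMm/r): kg·m²/s²  ✗
  heat (Q = mcΔT): kg·m²/s²  ✗

Only electrical power has units kg·m²/s³.

Answer: electrical power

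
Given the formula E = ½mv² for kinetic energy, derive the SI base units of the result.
Units of each symbol in E = ½mv²:
  m (mass): kg
  v (speed): m/s  → to the power 2, contributes m²/s²
  The factor ½ is dimensionless.

Multiplying the contributions: [kg] · [m²/s²]
Adding exponents of each base unit: kg: 1, m: 2, s: -2
SI base units of kinetic energy: kg·m²/s²

Answer: kg·m²/s²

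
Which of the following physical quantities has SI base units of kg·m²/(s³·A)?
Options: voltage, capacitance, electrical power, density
Checking the SI base units of each option:
  voltage (V = IR): kg·m²/(s³·A)  ✓ matches
  capacitance (C = Q/V): s⁴·A²/(kg·m²)  ✗
  electrical power (P = IV): kg·m²/s³  ✗
  density (ρ = m/V): kg/m³  ✗

Only voltage has units kg·m²/(s³·A).

Answer: voltage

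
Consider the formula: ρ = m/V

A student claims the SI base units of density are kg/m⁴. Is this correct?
Units of each symbol in ρ = m/V:
  m (mass): kg
  V (volume): m³  → in the denominator, contributes 1/m³

Multiplying the contributions: [kg] · [1/m³]
Adding exponents of each base unit: kg: 1, m: -3
SI base units of density: kg/m³

The claimed units kg/m⁴ (exponents kg: 1, m: -4) do not match the derived units kg/m³ (exponents kg: 1, m: -3), so the claim is incorrect.

Answer: No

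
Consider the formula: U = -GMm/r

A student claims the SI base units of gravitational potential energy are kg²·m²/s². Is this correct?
Units of each symbol in U = -GMm/r:
  G (gravitational constant): m³/(kg·s²)
  M (mass): kg
  m (mass): kg
  r (distance): m  → in the denominator, contributes 1/m
  The minus sign does not affect the units.

Multiplying the contributions: [m³/(kg·s²)] · [kg] · [kg] · [1/m]
Adding exponents of each base unit: kg: 1, m: 2, s: -2
SI base units of gravitational potential energy: kg·m²/s²

The claimed units kg²·m²/s² (exponents kg: 2, m: 2, s: -2) do not match the derived units kg·m²/s² (exponents kg: 1, m: 2, s: -2), so the claim is incorrect.

Answer: No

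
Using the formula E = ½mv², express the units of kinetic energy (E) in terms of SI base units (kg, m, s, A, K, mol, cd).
Units of each symbol in E = ½mv²:
  m (mass): kg
  v (speed): m/s  → to the power 2, contributes m²/s²
  The factor ½ is dimensionless.

Multiplying the contributions: [kg] · [m²/s²]
Adding exponents of each base unit: kg: 1, m: 2, s: -2
SI base units of kinetic energy: kg·m²/s²

Answer: kg·m²/s²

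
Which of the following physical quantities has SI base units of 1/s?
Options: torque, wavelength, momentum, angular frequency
Checking the SI base units of each option:
  torque (τ = Fr): kg·m²/s²  ✗
  wavelength (λ = v/f): m  ✗
  momentum (p = mv): kg·m/s  ✗
  angular frequency (ω = 2πf): 1/s  ✓ matches

Only angular frequency has units 1/s.

Answer: angular frequency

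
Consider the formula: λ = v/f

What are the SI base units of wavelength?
Units of each symbol in λ = v/f:
  v (wave speed): m/s
  f (frequency): 1/s  → in the denominator, contributes s

Multiplying the contributions: [m/s] · [s]
Adding exponents of each base unit: m: 1
SI base units of wavelength: m

Answer: m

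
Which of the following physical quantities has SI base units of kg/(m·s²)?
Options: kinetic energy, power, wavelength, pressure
Checking the SI base units of each option:
  kinetic energy (E = ½mv²): kg·m²/s²  ✗
  power (P = W/t): kg·m²/s³  ✗
  wavelength (λ = v/f): m  ✗
  pressure (P = F/A): kg/(m·s²)  ✓ matches

Only pressure has units kg/(m·s²).

Answer: pressure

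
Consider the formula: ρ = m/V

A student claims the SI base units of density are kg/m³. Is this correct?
Units of each symbol in ρ = m/V:
  m (mass): kg
  V (volume): m³  → in the denominator, contributes 1/m³

Multiplying the contributions: [kg] · [1/m³]
Adding exponents of each base unit: kg: 1, m: -3
SI base units of density: kg/m³

The claimed units kg/m³ match the derived units, so the claim is correct.

Answer: Yes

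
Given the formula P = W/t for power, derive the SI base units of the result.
Units of each symbol in P = W/t:
  W (work): kg·m²/s²
  t (time): s  → in the denominator, contributes 1/s

Multiplying the contributions: [kg·m²/s²] · [1/s]
Adding exponents of each base unit: kg: 1, m: 2, s: -3
SI base units of power: kg·m²/s³

Answer: kg·m²/s³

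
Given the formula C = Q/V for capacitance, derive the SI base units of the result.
Units of each symbol in C = Q/V:
  Q (charge, in coulombs): s·A
  V (voltage, in volts): kg·m²/(s³·A)  → in the denominator, contributes s³·A/(kg·m²)

Multiplying the contributions: [s·A] · [s³·A/(kg·m²)]
Adding exponents of each base unit: kg: -1, m: -2, s: 4, A: 2
SI base units of capacitance: s⁴·A²/(kg·m²)

Answer: s⁴·A²/(kg·m²)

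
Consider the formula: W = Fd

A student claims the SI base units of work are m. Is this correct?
Units of each symbol in W = Fd:
  F (force): kg·m/s²
  d (displacement): m

Multiplying the contributions: [kg·m/s²] · [m]
Adding exponents of each base unit: kg: 1, m: 2, s: -2
SI base units of work: kg·m²/s²

The claimed units m (exponents m: 1) do not match the derived units kg·m²/s² (exponents kg: 1, m: 2, s: -2), so the claim is incorrect.

Answer: No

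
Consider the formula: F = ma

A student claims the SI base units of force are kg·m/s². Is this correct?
Units of each symbol in F = ma:
  m (mass): kg
  a (acceleration): m/s²

Multiplying the contributions: [kg] · [m/s²]
Adding exponents of each base unit: kg: 1, m: 1, s: -2
SI base units of force: kg·m/s²

The claimed units kg·m/s² match the derived units, so the claim is correct.

Answer: Yes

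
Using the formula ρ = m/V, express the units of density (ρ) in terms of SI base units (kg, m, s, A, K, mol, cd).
Units of each symbol in ρ = m/V:
  m (mass): kg
  V (volume): m³  → in the denominator, contributes 1/m³

Multiplying the contributions: [kg] · [1/m³]
Adding exponents of each base unit: kg: 1, m: -3
SI base units of density: kg/m³

Answer: kg/m³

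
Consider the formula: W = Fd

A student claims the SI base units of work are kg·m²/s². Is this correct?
Units of each symbol in W = Fd:
  F (force): kg·m/s²
  d (displacement): m

Multiplying the contributions: [kg·m/s²] · [m]
Adding exponents of each base unit: kg: 1, m: 2, s: -2
SI base units of work: kg·m²/s²

The claimed units kg·m²/s² match the derived units, so the claim is correct.

Answer: Yes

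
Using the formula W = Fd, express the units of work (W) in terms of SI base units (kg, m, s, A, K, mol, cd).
Units of each symbol in W = Fd:
  F (force): kg·m/s²
  d (displacement): m

Multiplying the contributions: [kg·m/s²] · [m]
Adding exponents of each base unit: kg: 1, m: 2, s: -2
SI base units of work: kg·m²/s²

Answer: kg·m²/s²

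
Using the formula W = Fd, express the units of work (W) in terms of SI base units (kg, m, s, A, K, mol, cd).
Units of each symbol in W = Fd:
  F (force): kg·m/s²
  d (displacement): m

Multiplying the contributions: [kg·m/s²] · [m]
Adding exponents of each base unit: kg: 1, m: 2, s: -2
SI base units of work: kg·m²/s²

Answer: kg·m²/s²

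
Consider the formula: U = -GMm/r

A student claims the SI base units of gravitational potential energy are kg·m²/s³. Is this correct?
Units of each symbol in U = -GMm/r:
  G (gravitational constant): m³/(kg·s²)
  M (mass): kg
  m (mass): kg
  r (distance): m  → in the denominator, contributes 1/m
  The minus sign does not affect the units.

Multiplying the contributions: [m³/(kg·s²)] · [kg] · [kg] · [1/m]
Adding exponents of each base unit: kg: 1, m: 2, s: -2
SI base units of gravitational potential energy: kg·m²/s²

The claimed units kg·m²/s³ (exponents kg: 1, m: 2, s: -3) do not match the derived units kg·m²/s² (exponents kg: 1, m: 2, s: -2), so the claim is incorrect.

Answer: No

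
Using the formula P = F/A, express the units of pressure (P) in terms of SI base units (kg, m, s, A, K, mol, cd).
Units of each symbol in P = F/A:
  F (force): kg·m/s²
  A (area): m²  → in the denominator, contributes 1/m²

Multiplying the contributions: [kg·m/s²] · [1/m²]
Adding exponents of each base unit: kg: 1, m: -1, s: -2
SI base units of pressure: kg/(m·s²)

Answer: kg/(m·s²)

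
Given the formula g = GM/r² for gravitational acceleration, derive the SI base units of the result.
Units of each symbol in g = GM/r²:
  G (gravitational constant): m³/(kg·s²)
  M (mass): kg
  r (distance): m  → to the power 2 in the denominator, contributes 1/m²

Multiplying the contributions: [m³/(kg·s²)] · [kg] · [1/m²]
Adding exponents of each base unit: m: 1, s: -2
SI base units of gravitational acceleration: m/s²

Answer: m/s²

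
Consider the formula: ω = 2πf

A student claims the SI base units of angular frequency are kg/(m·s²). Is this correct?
Units of each symbol in ω = 2πf:
  f (frequency): 1/s
  The factor 2π is dimensionless.

Multiplying the contributions: [1/s]
Adding exponents of each base unit: s: -1
SI base units of angular frequency: 1/s

The claimed units kg/(m·s²) (exponents kg: 1, m: -1, s: -2) do not match the derived units 1/s (exponents s: -1), so the claim is incorrect.

Answer: No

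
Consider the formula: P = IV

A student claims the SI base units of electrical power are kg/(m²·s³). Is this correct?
Units of each symbol in P = IV:
  I (current): A
  V (voltage, in volts): kg·m²/(s³·A)

Multiplying the contributions: [A] · [kg·m²/(s³·A)]
Adding exponents of each base unit: kg: 1, m: 2, s: -3
SI base units of electrical power: kg·m²/s³

The claimed units kg/(m²·s³) (exponents kg: 1, m: -2, s: -3) do not match the derived units kg·m²/s³ (exponents kg: 1, m: 2, s: -3), so the claim is incorrect.

Answer: No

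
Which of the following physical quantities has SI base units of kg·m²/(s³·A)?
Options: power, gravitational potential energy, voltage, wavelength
Checking the SI base units of each option:
  power (P = W/t): kg·m²/s³  ✗
  gravitational potential energy (U = -GMm/r): kg·m²/s²  ✗
  voltage (V = IR): kg·m²/(s³·A)  ✓ matches
  wavelength (λ = v/f): m  ✗

Only voltage has units kg·m²/(s³·A).

Answer: voltage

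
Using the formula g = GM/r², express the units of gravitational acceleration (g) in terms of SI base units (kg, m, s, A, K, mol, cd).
Units of each symbol in g = GM/r²:
  G (gravitational constant): m³/(kg·s²)
  M (mass): kg
  r (distance): m  → to the power 2 in the denominator, contributes 1/m²

Multiplying the contributions: [m³/(kg·s²)] · [kg] · [1/m²]
Adding exponents of each base unit: m: 1, s: -2
SI base units of gravitational acceleration: m/s²

Answer: m/s²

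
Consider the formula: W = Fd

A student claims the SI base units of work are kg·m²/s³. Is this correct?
Units of each symbol in W = Fd:
  F (force): kg·m/s²
  d (displacement): m

Multiplying the contributions: [kg·m/s²] · [m]
Adding exponents of each base unit: kg: 1, m: 2, s: -2
SI base units of work: kg·m²/s²

The claimed units kg·m²/s³ (exponents kg: 1, m: 2, s: -3) do not match the derived units kg·m²/s² (exponents kg: 1, m: 2, s: -2), so the claim is incorrect.

Answer: No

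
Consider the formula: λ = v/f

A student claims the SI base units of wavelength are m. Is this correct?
Units of each symbol in λ = v/f:
  v (wave speed): m/s
  f (frequency): 1/s  → in the denominator, contributes s

Multiplying the contributions: [m/s] · [s]
Adding exponents of each base unit: m: 1
SI base units of wavelength: m

The claimed units m match the derived units, so the claim is correct.

Answer: Yes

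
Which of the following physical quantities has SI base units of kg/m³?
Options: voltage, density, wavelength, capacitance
Checking the SI base units of each option:
  voltage (V = IR): kg·m²/(s³·A)  ✗
  density (ρ = m/V): kg/m³  ✓ matches
  wavelength (λ = v/f): m  ✗
  capacitance (C = Q/V): s⁴·A²/(kg·m²)  ✗

Only density has units kg/m³.

Answer: density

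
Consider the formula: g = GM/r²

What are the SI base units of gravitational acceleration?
Units of each symbol in g = GM/r²:
  G (gravitational constant): m³/(kg·s²)
  M (mass): kg
  r (distance): m  → to the power 2 in the denominator, contributes 1/m²

Multiplying the contributions: [m³/(kg·s²)] · [kg] · [1/m²]
Adding exponents of each base unit: m: 1, s: -2
SI base units of gravitational acceleration: m/s²

Answer: m/s²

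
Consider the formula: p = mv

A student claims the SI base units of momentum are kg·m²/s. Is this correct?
Units of each symbol in p = mv:
  m (mass): kg
  v (velocity): m/s

Multiplying the contributions: [kg] · [m/s]
Adding exponents of each base unit: kg: 1, m: 1, s: -1
SI base units of momentum: kg·m/s

The claimed units kg·m²/s (exponents kg: 1, m: 2, s: -1) do not match the derived units kg·m/s (exponents kg: 1, m: 1, s: -1), so the claim is incorrect.

Answer: No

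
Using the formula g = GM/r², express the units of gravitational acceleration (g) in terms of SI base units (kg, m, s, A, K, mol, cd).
Units of each symbol in g = GM/r²:
  G (gravitational constant): m³/(kg·s²)
  M (mass): kg
  r (distance): m  → to the power 2 in the denominator, contributes 1/m²

Multiplying the contributions: [m³/(kg·s²)] · [kg] · [1/m²]
Adding exponents of each base unit: m: 1, s: -2
SI base units of gravitational acceleration: m/s²

Answer: m/s²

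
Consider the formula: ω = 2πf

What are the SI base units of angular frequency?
Units of each symbol in ω = 2πf:
  f (frequency): 1/s
  The factor 2π is dimensionless.

Multiplying the contributions: [1/s]
Adding exponents of each base unit: s: -1
SI base units of angular frequency: 1/s

Answer: 1/s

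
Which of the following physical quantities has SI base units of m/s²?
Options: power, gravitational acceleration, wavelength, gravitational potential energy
Checking the SI base units of each option:
  power (P = W/t): kg·m²/s³  ✗
  gravitational acceleration (g = GM/r²): m/s²  ✓ matches
  wavelength (λ = v/f): m  ✗
  gravitational potential energy (U = -GMm/r): kg·m²/s²  ✗

Only gravitational acceleration has units m/s².

Answer: gravitational acceleration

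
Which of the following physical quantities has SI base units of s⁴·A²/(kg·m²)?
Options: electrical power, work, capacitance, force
Checking the SI base units of each option:
  electrical power (P = IV): kg·m²/s³  ✗
  work (W = Fd): kg·m²/s²  ✗
  capacitance (C = Q/V): s⁴·A²/(kg·m²)  ✓ matches
  force (F = ma): kg·m/s²  ✗

Only capacitance has units s⁴·A²/(kg·m²).

Answer: capacitance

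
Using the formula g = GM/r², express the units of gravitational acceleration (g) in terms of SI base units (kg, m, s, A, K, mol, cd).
Units of each symbol in g = GM/r²:
  G (gravitational constant): m³/(kg·s²)
  M (mass): kg
  r (distance): m  → to the power 2 in the denominator, contributes 1/m²

Multiplying the contributions: [m³/(kg·s²)] · [kg] · [1/m²]
Adding exponents of each base unit: m: 1, s: -2
SI base units of gravitational acceleration: m/s²

Answer: m/s²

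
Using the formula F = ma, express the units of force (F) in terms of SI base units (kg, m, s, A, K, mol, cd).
Units of each symbol in F = ma:
  m (mass): kg
  a (acceleration): m/s²

Multiplying the contributions: [kg] · [m/s²]
Adding exponents of each base unit: kg: 1, m: 1, s: -2
SI base units of force: kg·m/s²

Answer: kg·m/s²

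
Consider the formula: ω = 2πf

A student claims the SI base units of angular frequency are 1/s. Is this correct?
Units of each symbol in ω = 2πf:
  f (frequency): 1/s
  The factor 2π is dimensionless.

Multiplying the contributions: [1/s]
Adding exponents of each base unit: s: -1
SI base units of angular frequency: 1/s

The claimed units 1/s match the derived units, so the claim is correct.

Answer: Yes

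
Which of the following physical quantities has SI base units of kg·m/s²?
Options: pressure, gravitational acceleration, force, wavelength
Checking the SI base units of each option:
  pressure (P = F/A): kg/(m·s²)  ✗
  gravitational acceleration (g = GM/r²): m/s²  ✗
  force (F = ma): kg·m/s²  ✓ matches
  wavelength (λ = v/f): m  ✗

Only force has units kg·m/s².

Answer: force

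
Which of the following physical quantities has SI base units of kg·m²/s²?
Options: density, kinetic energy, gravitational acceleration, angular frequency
Checking the SI base units of each option:
  density (ρ = m/V): kg/m³  ✗
  kinetic energy (E = ½mv²): kg·m²/s²  ✓ matches
  gravitational acceleration (g = GM/r²): m/s²  ✗
  angular frequency (ω = 2πf): 1/s  ✗

Only kinetic energy has units kg·m²/s².

Answer: kinetic energy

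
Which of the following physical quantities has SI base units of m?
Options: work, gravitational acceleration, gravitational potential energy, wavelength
Checking the SI base units of each option:
  work (W = Fd): kg·m²/s²  ✗
  gravitational acceleration (g = GM/r²): m/s²  ✗
  gravitational potential energy (U = -GMm/r): kg·m²/s²  ✗
  wavelength (λ = v/f): m  ✓ matches

Only wavelength has units m.

Answer: wavelength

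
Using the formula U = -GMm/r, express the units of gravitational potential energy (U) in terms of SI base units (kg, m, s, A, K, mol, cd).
Units of each symbol in U = -GMm/r:
  G (gravitational constant): m³/(kg·s²)
  M (mass): kg
  m (mass): kg
  r (distance): m  → in the denominator, contributes 1/m
  The minus sign does not affect the units.

Multiplying the contributions: [m³/(kg·s²)] · [kg] · [kg] · [1/m]
Adding exponents of each base unit: kg: 1, m: 2, s: -2
SI base units of gravitational potential energy: kg·m²/s²

Answer: kg·m²/s²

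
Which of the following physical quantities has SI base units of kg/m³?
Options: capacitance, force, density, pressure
Checking the SI base units of each option:
  capacitance (C = Q/V): s⁴·A²/(kg·m²)  ✗
  force (F = ma): kg·m/s²  ✗
  density (ρ = m/V): kg/m³  ✓ matches
  pressure (P = F/A): kg/(m·s²)  ✗

Only density has units kg/m³.

Answer: density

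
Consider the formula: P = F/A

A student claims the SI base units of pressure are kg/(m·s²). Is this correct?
Units of each symbol in P = F/A:
  F (force): kg·m/s²
  A (area): m²  → in the denominator, contributes 1/m²

Multiplying the contributions: [kg·m/s²] · [1/m²]
Adding exponents of each base unit: kg: 1, m: -1, s: -2
SI base units of pressure: kg/(m·s²)

The claimed units kg/(m·s²) match the derived units, so the claim is correct.

Answer: Yes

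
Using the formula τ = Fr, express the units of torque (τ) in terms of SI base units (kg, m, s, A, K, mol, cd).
Units of each symbol in τ = Fr:
  F (force): kg·m/s²
  r (lever arm): m

Multiplying the contributions: [kg·m/s²] · [m]
Adding exponents of each base unit: kg: 1, m: 2, s: -2
SI base units of torque: kg·m²/s²

Answer: kg·m²/s²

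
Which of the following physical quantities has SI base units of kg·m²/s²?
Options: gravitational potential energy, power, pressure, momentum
Checking the SI base units of each option:
  gravitational potential energy (U = -GMm/r): kg·m²/s²  ✓ matches
  power (P = W/t): kg·m²/s³  ✗
  pressure (P = F/A): kg/(m·s²)  ✗
  momentum (p = mv): kg·m/s  ✗

Only gravitational potential energy has units kg·m²/s².

Answer: gravitational potential energy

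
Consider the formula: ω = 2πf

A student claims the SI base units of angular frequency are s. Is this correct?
Units of each symbol in ω = 2πf:
  f (frequency): 1/s
  The factor 2π is dimensionless.

Multiplying the contributions: [1/s]
Adding exponents of each base unit: s: -1
SI base units of angular frequency: 1/s

The claimed units s (exponents s: 1) do not match the derived units 1/s (exponents s: -1), so the claim is incorrect.

Answer: No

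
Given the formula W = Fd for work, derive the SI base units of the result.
Units of each symbol in W = Fd:
  F (force): kg·m/s²
  d (displacement): m

Multiplying the contributions: [kg·m/s²] · [m]
Adding exponents of each base unit: kg: 1, m: 2, s: -2
SI base units of work: kg·m²/s²

Answer: kg·m²/s²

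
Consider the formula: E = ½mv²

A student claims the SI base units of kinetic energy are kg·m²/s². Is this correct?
Units of each symbol in E = ½mv²:
  m (mass): kg
  v (speed): m/s  → to the power 2, contributes m²/s²
  The factor ½ is dimensionless.

Multiplying the contributions: [kg] · [m²/s²]
Adding exponents of each base unit: kg: 1, m: 2, s: -2
SI base units of kinetic energy: kg·m²/s²

The claimed units kg·m²/s² match the derived units, so the claim is correct.

Answer: Yes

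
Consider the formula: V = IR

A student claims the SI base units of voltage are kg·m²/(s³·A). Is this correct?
Units of each symbol in V = IR:
  I (current): A
  R (resistance, in ohms): kg·m²/(s³·A²)

Multiplying the contributions: [A] · [kg·m²/(s³·A²)]
Adding exponents of each base unit: kg: 1, m: 2, s: -3, A: -1
SI base units of voltage: kg·m²/(s³·A)

The claimed units kg·m²/(s³·A) match the derived units, so the claim is correct.

Answer: Yes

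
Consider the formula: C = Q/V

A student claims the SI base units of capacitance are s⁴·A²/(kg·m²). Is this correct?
Units of each symbol in C = Q/V:
  Q (charge, in coulombs): s·A
  V (voltage, in volts): kg·m²/(s³·A)  → in the denominator, contributes s³·A/(kg·m²)

Multiplying the contributions: [s·A] · [s³·A/(kg·m²)]
Adding exponents of each base unit: kg: -1, m: -2, s: 4, A: 2
SI base units of capacitance: s⁴·A²/(kg·m²)

The claimed units s⁴·A²/(kg·m²) match the derived units, so the claim is correct.

Answer: Yes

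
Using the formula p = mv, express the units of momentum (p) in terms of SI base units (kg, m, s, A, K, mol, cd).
Units of each symbol in p = mv:
  m (mass): kg
  v (velocity): m/s

Multiplying the contributions: [kg] · [m/s]
Adding exponents of each base unit: kg: 1, m: 1, s: -1
SI base units of momentum: kg·m/s

Answer: kg·m/s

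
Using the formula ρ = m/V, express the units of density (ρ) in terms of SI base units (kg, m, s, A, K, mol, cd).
Units of each symbol in ρ = m/V:
  m (mass): kg
  V (volume): m³  → in the denominator, contributes 1/m³

Multiplying the contributions: [kg] · [1/m³]
Adding exponents of each base unit: kg: 1, m: -3
SI base units of density: kg/m³

Answer: kg/m³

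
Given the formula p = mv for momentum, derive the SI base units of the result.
Units of each symbol in p = mv:
  m (mass): kg
  v (velocity): m/s

Multiplying the contributions: [kg] · [m/s]
Adding exponents of each base unit: kg: 1, m: 1, s: -1
SI base units of momentum: kg·m/s

Answer: kg·m/s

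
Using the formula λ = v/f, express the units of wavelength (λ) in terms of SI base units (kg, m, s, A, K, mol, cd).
Units of each symbol in λ = v/f:
  v (wave speed): m/s
  f (frequency): 1/s  → in the denominator, contributes s

Multiplying the contributions: [m/s] · [s]
Adding exponents of each base unit: m: 1
SI base units of wavelength: m

Answer: m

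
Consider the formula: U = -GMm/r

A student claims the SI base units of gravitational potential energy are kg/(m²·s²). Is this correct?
Units of each symbol in U = -GMm/r:
  G (gravitational constant): m³/(kg·s²)
  M (mass): kg
  m (mass): kg
  r (distance): m  → in the denominator, contributes 1/m
  The minus sign does not affect the units.

Multiplying the contributions: [m³/(kg·s²)] · [kg] · [kg] · [1/m]
Adding exponents of each base unit: kg: 1, m: 2, s: -2
SI base units of gravitational potential energy: kg·m²/s²

The claimed units kg/(m²·s²) (exponents kg: 1, m: -2, s: -2) do not match the derived units kg·m²/s² (exponents kg: 1, m: 2, s: -2), so the claim is incorrect.

Answer: No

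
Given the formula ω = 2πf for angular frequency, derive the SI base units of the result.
Units of each symbol in ω = 2πf:
  f (frequency): 1/s
  The factor 2π is dimensionless.

Multiplying the contributions: [1/s]
Adding exponents of each base unit: s: -1
SI base units of angular frequency: 1/s

Answer: 1/s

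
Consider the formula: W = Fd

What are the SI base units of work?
Units of each symbol in W = Fd:
  F (force): kg·m/s²
  d (displacement): m

Multiplying the contributions: [kg·m/s²] · [m]
Adding exponents of each base unit: kg: 1, m: 2, s: -2
SI base units of work: kg·m²/s²

Answer: kg·m²/s²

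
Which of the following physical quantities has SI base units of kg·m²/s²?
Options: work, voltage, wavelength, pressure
Checking the SI base units of each option:
  work (W = Fd): kg·m²/s²  ✓ matches
  voltage (V = IR): kg·m²/(s³·A)  ✗
  wavelength (λ = v/f): m  ✗
  pressure (P = F/A): kg/(m·s²)  ✗

Only work has units kg·m²/s².

Answer: work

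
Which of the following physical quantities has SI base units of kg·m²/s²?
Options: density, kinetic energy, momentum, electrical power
Checking the SI base units of each option:
  density (ρ = m/V): kg/m³  ✗
  kinetic energy (E = ½mv²): kg·m²/s²  ✓ matches
  momentum (p = mv): kg·m/s  ✗
  electrical power (P = IV): kg·m²/s³  ✗

Only kinetic energy has units kg·m²/s².

Answer: kinetic energy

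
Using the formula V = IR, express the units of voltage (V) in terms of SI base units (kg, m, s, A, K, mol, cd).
Units of each symbol in V = IR:
  I (current): A
  R (resistance, in ohms): kg·m²/(s³·A²)

Multiplying the contributions: [A] · [kg·m²/(s³·A²)]
Adding exponents of each base unit: kg: 1, m: 2, s: -3, A: -1
SI base units of voltage: kg·m²/(s³·A)

Answer: kg·m²/(s³·A)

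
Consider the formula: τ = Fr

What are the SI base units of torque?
Units of each symbol in τ = Fr:
  F (force): kg·m/s²
  r (lever arm): m

Multiplying the contributions: [kg·m/s²] · [m]
Adding exponents of each base unit: kg: 1, m: 2, s: -2
SI base units of torque: kg·m²/s²

Answer: kg·m²/s²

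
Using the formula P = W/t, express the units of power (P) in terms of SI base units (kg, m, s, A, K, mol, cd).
Units of each symbol in P = W/t:
  W (work): kg·m²/s²
  t (time): s  → in the denominator, contributes 1/s

Multiplying the contributions: [kg·m²/s²] · [1/s]
Adding exponents of each base unit: kg: 1, m: 2, s: -3
SI base units of power: kg·m²/s³

Answer: kg·m²/s³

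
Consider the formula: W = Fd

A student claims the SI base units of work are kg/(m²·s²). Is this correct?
Units of each symbol in W = Fd:
  F (force): kg·m/s²
  d (displacement): m

Multiplying the contributions: [kg·m/s²] · [m]
Adding exponents of each base unit: kg: 1, m: 2, s: -2
SI base units of work: kg·m²/s²

The claimed units kg/(m²·s²) (exponents kg: 1, m: -2, s: -2) do not match the derived units kg·m²/s² (exponents kg: 1, m: 2, s: -2), so the claim is incorrect.

Answer: No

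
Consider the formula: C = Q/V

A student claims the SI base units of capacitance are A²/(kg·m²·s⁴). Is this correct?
Units of each symbol in C = Q/V:
  Q (charge, in coulombs): s·A
  V (voltage, in volts): kg·m²/(s³·A)  → in the denominator, contributes s³·A/(kg·m²)

Multiplying the contributions: [s·A] · [s³·A/(kg·m²)]
Adding exponents of each base unit: kg: -1, m: -2, s: 4, A: 2
SI base units of capacitance: s⁴·A²/(kg·m²)

The claimed units A²/(kg·m²·s⁴) (exponents kg: -1, m: -2, s: -4, A: 2) do not match the derived units s⁴·A²/(kg·m²) (exponents kg: -1, m: -2, s: 4, A: 2), so the claim is incorrect.

Answer: No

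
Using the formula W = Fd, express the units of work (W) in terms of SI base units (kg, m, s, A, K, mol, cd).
Units of each symbol in W = Fd:
  F (force): kg·m/s²
  d (displacement): m

Multiplying the contributions: [kg·m/s²] · [m]
Adding exponents of each base unit: kg: 1, m: 2, s: -2
SI base units of work: kg·m²/s²

Answer: kg·m²/s²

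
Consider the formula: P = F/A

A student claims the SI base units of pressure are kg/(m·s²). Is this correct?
Units of each symbol in P = F/A:
  F (force): kg·m/s²
  A (area): m²  → in the denominator, contributes 1/m²

Multiplying the contributions: [kg·m/s²] · [1/m²]
Adding exponents of each base unit: kg: 1, m: -1, s: -2
SI base units of pressure: kg/(m·s²)

The claimed units kg/(m·s²) match the derived units, so the claim is correct.

Answer: Yes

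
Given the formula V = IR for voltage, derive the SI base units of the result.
Units of each symbol in V = IR:
  I (current): A
  R (resistance, in ohms): kg·m²/(s³·A²)

Multiplying the contributions: [A] · [kg·m²/(s³·A²)]
Adding exponents of each base unit: kg: 1, m: 2, s: -3, A: -1
SI base units of voltage: kg·m²/(s³·A)

Answer: kg·m²/(s³·A)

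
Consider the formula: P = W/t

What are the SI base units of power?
Units of each symbol in P = W/t:
  W (work): kg·m²/s²
  t (time): s  → in the denominator, contributes 1/s

Multiplying the contributions: [kg·m²/s²] · [1/s]
Adding exponents of each base unit: kg: 1, m: 2, s: -3
SI base units of power: kg·m²/s³

Answer: kg·m²/s³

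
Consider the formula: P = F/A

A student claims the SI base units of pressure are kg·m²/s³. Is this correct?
Units of each symbol in P = F/A:
  F (force): kg·m/s²
  A (area): m²  → in the denominator, contributes 1/m²

Multiplying the contributions: [kg·m/s²] · [1/m²]
Adding exponents of each base unit: kg: 1, m: -1, s: -2
SI base units of pressure: kg/(m·s²)

The claimed units kg·m²/s³ (exponents kg: 1, m: 2, s: -3) do not match the derived units kg/(m·s²) (exponents kg: 1, m: -1, s: -2), so the claim is incorrect.

Answer: No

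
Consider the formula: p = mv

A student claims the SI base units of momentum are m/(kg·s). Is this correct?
Units of each symbol in p = mv:
  m (mass): kg
  v (velocity): m/s

Multiplying the contributions: [kg] · [m/s]
Adding exponents of each base unit: kg: 1, m: 1, s: -1
SI base units of momentum: kg·m/s

The claimed units m/(kg·s) (exponents kg: -1, m: 1, s: -1) do not match the derived units kg·m/s (exponents kg: 1, m: 1, s: -1), so the claim is incorrect.

Answer: No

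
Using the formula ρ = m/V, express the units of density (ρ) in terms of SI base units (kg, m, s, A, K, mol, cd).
Units of each symbol in ρ = m/V:
  m (mass): kg
  V (volume): m³  → in the denominator, contributes 1/m³

Multiplying the contributions: [kg] · [1/m³]
Adding exponents of each base unit: kg: 1, m: -3
SI base units of density: kg/m³

Answer: kg/m³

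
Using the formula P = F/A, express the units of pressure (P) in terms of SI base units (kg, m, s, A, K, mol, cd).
Units of each symbol in P = F/A:
  F (force): kg·m/s²
  A (area): m²  → in the denominator, contributes 1/m²

Multiplying the contributions: [kg·m/s²] · [1/m²]
Adding exponents of each base unit: kg: 1, m: -1, s: -2
SI base units of pressure: kg/(m·s²)

Answer: kg/(m·s²)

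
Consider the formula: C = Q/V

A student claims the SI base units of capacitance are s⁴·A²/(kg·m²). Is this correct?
Units of each symbol in C = Q/V:
  Q (charge, in coulombs): s·A
  V (voltage, in volts): kg·m²/(s³·A)  → in the denominator, contributes s³·A/(kg·m²)

Multiplying the contributions: [s·A] · [s³·A/(kg·m²)]
Adding exponents of each base unit: kg: -1, m: -2, s: 4, A: 2
SI base units of capacitance: s⁴·A²/(kg·m²)

The claimed units s⁴·A²/(kg·m²) match the derived units, so the claim is correct.

Answer: Yes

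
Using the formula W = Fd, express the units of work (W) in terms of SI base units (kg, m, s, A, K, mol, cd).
Units of each symbol in W = Fd:
  F (force): kg·m/s²
  d (displacement): m

Multiplying the contributions: [kg·m/s²] · [m]
Adding exponents of each base unit: kg: 1, m: 2, s: -2
SI base units of work: kg·m²/s²

Answer: kg·m²/s²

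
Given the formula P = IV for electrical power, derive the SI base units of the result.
Units of each symbol in P = IV:
  I (current): A
  V (voltage, in volts): kg·m²/(s³·A)

Multiplying the contributions: [A] · [kg·m²/(s³·A)]
Adding exponents of each base unit: kg: 1, m: 2, s: -3
SI base units of electrical power: kg·m²/s³

Answer: kg·m²/s³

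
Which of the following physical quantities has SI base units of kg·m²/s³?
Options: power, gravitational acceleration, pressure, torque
Checking the SI base units of each option:
  power (P = W/t): kg·m²/s³  ✓ matches
  gravitational acceleration (g = GM/r²): m/s²  ✗
  pressure (P = F/A): kg/(m·s²)  ✗
  torque (τ = Fr): kg·m²/s²  ✗

Only power has units kg·m²/s³.

Answer: power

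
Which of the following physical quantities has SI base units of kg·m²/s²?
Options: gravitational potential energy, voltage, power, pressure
Checking the SI base units of each option:
  gravitational potential energy (U = -GMm/r): kg·m²/s²  ✓ matches
  voltage (V = IR): kg·m²/(s³·A)  ✗
  power (P = W/t): kg·m²/s³  ✗
  pressure (P = F/A): kg/(m·s²)  ✗

Only gravitational potential energy has units kg·m²/s².

Answer: gravitational potential energy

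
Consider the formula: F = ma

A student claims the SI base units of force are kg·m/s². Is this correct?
Units of each symbol in F = ma:
  m (mass): kg
  a (acceleration): m/s²

Multiplying the contributions: [kg] · [m/s²]
Adding exponents of each base unit: kg: 1, m: 1, s: -2
SI base units of force: kg·m/s²

The claimed units kg·m/s² match the derived units, so the claim is correct.

Answer: Yes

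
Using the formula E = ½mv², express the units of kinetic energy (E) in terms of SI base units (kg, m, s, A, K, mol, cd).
Units of each symbol in E = ½mv²:
  m (mass): kg
  v (speed): m/s  → to the power 2, contributes m²/s²
  The factor ½ is dimensionless.

Multiplying the contributions: [kg] · [m²/s²]
Adding exponents of each base unit: kg: 1, m: 2, s: -2
SI base units of kinetic energy: kg·m²/s²

Answer: kg·m²/s²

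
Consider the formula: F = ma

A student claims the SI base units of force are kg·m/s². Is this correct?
Units of each symbol in F = ma:
  m (mass): kg
  a (acceleration): m/s²

Multiplying the contributions: [kg] · [m/s²]
Adding exponents of each base unit: kg: 1, m: 1, s: -2
SI base units of force: kg·m/s²

The claimed units kg·m/s² match the derived units, so the claim is correct.

Answer: Yes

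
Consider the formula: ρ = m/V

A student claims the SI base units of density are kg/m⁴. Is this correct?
Units of each symbol in ρ = m/V:
  m (mass): kg
  V (volume): m³  → in the denominator, contributes 1/m³

Multiplying the contributions: [kg] · [1/m³]
Adding exponents of each base unit: kg: 1, m: -3
SI base units of density: kg/m³

The claimed units kg/m⁴ (exponents kg: 1, m: -4) do not match the derived units kg/m³ (exponents kg: 1, m: -3), so the claim is incorrect.

Answer: No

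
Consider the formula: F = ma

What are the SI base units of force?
Units of each symbol in F = ma:
  m (mass): kg
  a (acceleration): m/s²

Multiplying the contributions: [kg] · [m/s²]
Adding exponents of each base unit: kg: 1, m: 1, s: -2
SI base units of force: kg·m/s²

Answer: kg·m/s²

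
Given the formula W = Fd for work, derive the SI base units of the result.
Units of each symbol in W = Fd:
  F (force): kg·m/s²
  d (displacement): m

Multiplying the contributions: [kg·m/s²] · [m]
Adding exponents of each base unit: kg: 1, m: 2, s: -2
SI base units of work: kg·m²/s²

Answer: kg·m²/s²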